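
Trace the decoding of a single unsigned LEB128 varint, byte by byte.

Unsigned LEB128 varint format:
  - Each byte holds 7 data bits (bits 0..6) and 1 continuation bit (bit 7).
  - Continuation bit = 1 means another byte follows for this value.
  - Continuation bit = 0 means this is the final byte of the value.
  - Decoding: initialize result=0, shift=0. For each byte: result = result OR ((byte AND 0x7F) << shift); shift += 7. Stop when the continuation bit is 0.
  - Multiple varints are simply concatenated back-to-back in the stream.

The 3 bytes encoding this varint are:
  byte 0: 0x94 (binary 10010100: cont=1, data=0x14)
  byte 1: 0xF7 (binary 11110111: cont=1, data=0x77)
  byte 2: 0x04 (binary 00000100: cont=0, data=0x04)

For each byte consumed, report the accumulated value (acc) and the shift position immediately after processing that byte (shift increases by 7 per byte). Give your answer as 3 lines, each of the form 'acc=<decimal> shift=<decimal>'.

byte 0=0x94: payload=0x14=20, contrib = 20<<0 = 20; acc -> 20, shift -> 7
byte 1=0xF7: payload=0x77=119, contrib = 119<<7 = 15232; acc -> 15252, shift -> 14
byte 2=0x04: payload=0x04=4, contrib = 4<<14 = 65536; acc -> 80788, shift -> 21

Answer: acc=20 shift=7
acc=15252 shift=14
acc=80788 shift=21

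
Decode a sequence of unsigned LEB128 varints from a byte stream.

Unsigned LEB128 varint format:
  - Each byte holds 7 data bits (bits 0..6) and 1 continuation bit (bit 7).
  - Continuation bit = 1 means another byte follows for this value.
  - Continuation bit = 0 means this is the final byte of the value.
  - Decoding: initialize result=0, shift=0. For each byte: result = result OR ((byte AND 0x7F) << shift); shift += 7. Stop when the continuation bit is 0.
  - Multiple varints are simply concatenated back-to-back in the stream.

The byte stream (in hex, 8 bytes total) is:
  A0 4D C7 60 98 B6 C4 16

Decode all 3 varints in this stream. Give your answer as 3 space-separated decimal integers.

  byte[0]=0xA0 cont=1 payload=0x20=32: acc |= 32<<0 -> acc=32 shift=7
  byte[1]=0x4D cont=0 payload=0x4D=77: acc |= 77<<7 -> acc=9888 shift=14 [end]
Varint 1: bytes[0:2] = A0 4D -> value 9888 (2 byte(s))
  byte[2]=0xC7 cont=1 payload=0x47=71: acc |= 71<<0 -> acc=71 shift=7
  byte[3]=0x60 cont=0 payload=0x60=96: acc |= 96<<7 -> acc=12359 shift=14 [end]
Varint 2: bytes[2:4] = C7 60 -> value 12359 (2 byte(s))
  byte[4]=0x98 cont=1 payload=0x18=24: acc |= 24<<0 -> acc=24 shift=7
  byte[5]=0xB6 cont=1 payload=0x36=54: acc |= 54<<7 -> acc=6936 shift=14
  byte[6]=0xC4 cont=1 payload=0x44=68: acc |= 68<<14 -> acc=1121048 shift=21
  byte[7]=0x16 cont=0 payload=0x16=22: acc |= 22<<21 -> acc=47258392 shift=28 [end]
Varint 3: bytes[4:8] = 98 B6 C4 16 -> value 47258392 (4 byte(s))

Answer: 9888 12359 47258392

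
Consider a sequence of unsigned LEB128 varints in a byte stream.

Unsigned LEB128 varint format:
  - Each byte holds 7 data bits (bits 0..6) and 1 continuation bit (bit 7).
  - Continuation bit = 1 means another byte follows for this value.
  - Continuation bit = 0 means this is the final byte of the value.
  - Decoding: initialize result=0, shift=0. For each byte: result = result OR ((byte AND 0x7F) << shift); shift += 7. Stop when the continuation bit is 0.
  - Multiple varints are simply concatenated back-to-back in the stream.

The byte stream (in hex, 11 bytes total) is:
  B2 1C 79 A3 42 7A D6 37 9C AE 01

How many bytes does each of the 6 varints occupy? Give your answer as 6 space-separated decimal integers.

  byte[0]=0xB2 cont=1 payload=0x32=50: acc |= 50<<0 -> acc=50 shift=7
  byte[1]=0x1C cont=0 payload=0x1C=28: acc |= 28<<7 -> acc=3634 shift=14 [end]
Varint 1: bytes[0:2] = B2 1C -> value 3634 (2 byte(s))
  byte[2]=0x79 cont=0 payload=0x79=121: acc |= 121<<0 -> acc=121 shift=7 [end]
Varint 2: bytes[2:3] = 79 -> value 121 (1 byte(s))
  byte[3]=0xA3 cont=1 payload=0x23=35: acc |= 35<<0 -> acc=35 shift=7
  byte[4]=0x42 cont=0 payload=0x42=66: acc |= 66<<7 -> acc=8483 shift=14 [end]
Varint 3: bytes[3:5] = A3 42 -> value 8483 (2 byte(s))
  byte[5]=0x7A cont=0 payload=0x7A=122: acc |= 122<<0 -> acc=122 shift=7 [end]
Varint 4: bytes[5:6] = 7A -> value 122 (1 byte(s))
  byte[6]=0xD6 cont=1 payload=0x56=86: acc |= 86<<0 -> acc=86 shift=7
  byte[7]=0x37 cont=0 payload=0x37=55: acc |= 55<<7 -> acc=7126 shift=14 [end]
Varint 5: bytes[6:8] = D6 37 -> value 7126 (2 byte(s))
  byte[8]=0x9C cont=1 payload=0x1C=28: acc |= 28<<0 -> acc=28 shift=7
  byte[9]=0xAE cont=1 payload=0x2E=46: acc |= 46<<7 -> acc=5916 shift=14
  byte[10]=0x01 cont=0 payload=0x01=1: acc |= 1<<14 -> acc=22300 shift=21 [end]
Varint 6: bytes[8:11] = 9C AE 01 -> value 22300 (3 byte(s))

Answer: 2 1 2 1 2 3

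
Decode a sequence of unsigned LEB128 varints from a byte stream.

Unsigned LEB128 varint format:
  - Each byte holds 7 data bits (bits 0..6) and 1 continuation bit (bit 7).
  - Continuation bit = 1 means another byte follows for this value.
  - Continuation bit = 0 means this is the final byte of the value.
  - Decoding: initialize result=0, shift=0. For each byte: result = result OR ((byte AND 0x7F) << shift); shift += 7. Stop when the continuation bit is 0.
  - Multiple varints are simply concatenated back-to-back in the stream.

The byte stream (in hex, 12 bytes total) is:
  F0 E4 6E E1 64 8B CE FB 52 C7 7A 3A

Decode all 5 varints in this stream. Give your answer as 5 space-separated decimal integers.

  byte[0]=0xF0 cont=1 payload=0x70=112: acc |= 112<<0 -> acc=112 shift=7
  byte[1]=0xE4 cont=1 payload=0x64=100: acc |= 100<<7 -> acc=12912 shift=14
  byte[2]=0x6E cont=0 payload=0x6E=110: acc |= 110<<14 -> acc=1815152 shift=21 [end]
Varint 1: bytes[0:3] = F0 E4 6E -> value 1815152 (3 byte(s))
  byte[3]=0xE1 cont=1 payload=0x61=97: acc |= 97<<0 -> acc=97 shift=7
  byte[4]=0x64 cont=0 payload=0x64=100: acc |= 100<<7 -> acc=12897 shift=14 [end]
Varint 2: bytes[3:5] = E1 64 -> value 12897 (2 byte(s))
  byte[5]=0x8B cont=1 payload=0x0B=11: acc |= 11<<0 -> acc=11 shift=7
  byte[6]=0xCE cont=1 payload=0x4E=78: acc |= 78<<7 -> acc=9995 shift=14
  byte[7]=0xFB cont=1 payload=0x7B=123: acc |= 123<<14 -> acc=2025227 shift=21
  byte[8]=0x52 cont=0 payload=0x52=82: acc |= 82<<21 -> acc=173991691 shift=28 [end]
Varint 3: bytes[5:9] = 8B CE FB 52 -> value 173991691 (4 byte(s))
  byte[9]=0xC7 cont=1 payload=0x47=71: acc |= 71<<0 -> acc=71 shift=7
  byte[10]=0x7A cont=0 payload=0x7A=122: acc |= 122<<7 -> acc=15687 shift=14 [end]
Varint 4: bytes[9:11] = C7 7A -> value 15687 (2 byte(s))
  byte[11]=0x3A cont=0 payload=0x3A=58: acc |= 58<<0 -> acc=58 shift=7 [end]
Varint 5: bytes[11:12] = 3A -> value 58 (1 byte(s))

Answer: 1815152 12897 173991691 15687 58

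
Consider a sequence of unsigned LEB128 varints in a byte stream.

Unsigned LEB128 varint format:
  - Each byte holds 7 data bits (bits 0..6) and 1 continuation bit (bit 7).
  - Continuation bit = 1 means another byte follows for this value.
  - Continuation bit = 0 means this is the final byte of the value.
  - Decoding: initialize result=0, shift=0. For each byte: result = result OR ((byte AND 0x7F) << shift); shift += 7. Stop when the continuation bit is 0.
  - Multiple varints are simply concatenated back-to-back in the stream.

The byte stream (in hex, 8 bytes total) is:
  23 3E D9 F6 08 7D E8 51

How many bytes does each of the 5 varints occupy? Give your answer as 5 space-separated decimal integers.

Answer: 1 1 3 1 2

Derivation:
  byte[0]=0x23 cont=0 payload=0x23=35: acc |= 35<<0 -> acc=35 shift=7 [end]
Varint 1: bytes[0:1] = 23 -> value 35 (1 byte(s))
  byte[1]=0x3E cont=0 payload=0x3E=62: acc |= 62<<0 -> acc=62 shift=7 [end]
Varint 2: bytes[1:2] = 3E -> value 62 (1 byte(s))
  byte[2]=0xD9 cont=1 payload=0x59=89: acc |= 89<<0 -> acc=89 shift=7
  byte[3]=0xF6 cont=1 payload=0x76=118: acc |= 118<<7 -> acc=15193 shift=14
  byte[4]=0x08 cont=0 payload=0x08=8: acc |= 8<<14 -> acc=146265 shift=21 [end]
Varint 3: bytes[2:5] = D9 F6 08 -> value 146265 (3 byte(s))
  byte[5]=0x7D cont=0 payload=0x7D=125: acc |= 125<<0 -> acc=125 shift=7 [end]
Varint 4: bytes[5:6] = 7D -> value 125 (1 byte(s))
  byte[6]=0xE8 cont=1 payload=0x68=104: acc |= 104<<0 -> acc=104 shift=7
  byte[7]=0x51 cont=0 payload=0x51=81: acc |= 81<<7 -> acc=10472 shift=14 [end]
Varint 5: bytes[6:8] = E8 51 -> value 10472 (2 byte(s))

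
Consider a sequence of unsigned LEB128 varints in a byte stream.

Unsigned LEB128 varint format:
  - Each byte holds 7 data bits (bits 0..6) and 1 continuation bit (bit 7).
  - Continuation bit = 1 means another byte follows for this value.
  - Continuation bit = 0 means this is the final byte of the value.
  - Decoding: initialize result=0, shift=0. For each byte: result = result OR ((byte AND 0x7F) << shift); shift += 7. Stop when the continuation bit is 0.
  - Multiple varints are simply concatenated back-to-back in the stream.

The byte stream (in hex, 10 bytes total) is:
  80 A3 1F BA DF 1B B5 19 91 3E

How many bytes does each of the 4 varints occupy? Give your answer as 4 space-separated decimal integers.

  byte[0]=0x80 cont=1 payload=0x00=0: acc |= 0<<0 -> acc=0 shift=7
  byte[1]=0xA3 cont=1 payload=0x23=35: acc |= 35<<7 -> acc=4480 shift=14
  byte[2]=0x1F cont=0 payload=0x1F=31: acc |= 31<<14 -> acc=512384 shift=21 [end]
Varint 1: bytes[0:3] = 80 A3 1F -> value 512384 (3 byte(s))
  byte[3]=0xBA cont=1 payload=0x3A=58: acc |= 58<<0 -> acc=58 shift=7
  byte[4]=0xDF cont=1 payload=0x5F=95: acc |= 95<<7 -> acc=12218 shift=14
  byte[5]=0x1B cont=0 payload=0x1B=27: acc |= 27<<14 -> acc=454586 shift=21 [end]
Varint 2: bytes[3:6] = BA DF 1B -> value 454586 (3 byte(s))
  byte[6]=0xB5 cont=1 payload=0x35=53: acc |= 53<<0 -> acc=53 shift=7
  byte[7]=0x19 cont=0 payload=0x19=25: acc |= 25<<7 -> acc=3253 shift=14 [end]
Varint 3: bytes[6:8] = B5 19 -> value 3253 (2 byte(s))
  byte[8]=0x91 cont=1 payload=0x11=17: acc |= 17<<0 -> acc=17 shift=7
  byte[9]=0x3E cont=0 payload=0x3E=62: acc |= 62<<7 -> acc=7953 shift=14 [end]
Varint 4: bytes[8:10] = 91 3E -> value 7953 (2 byte(s))

Answer: 3 3 2 2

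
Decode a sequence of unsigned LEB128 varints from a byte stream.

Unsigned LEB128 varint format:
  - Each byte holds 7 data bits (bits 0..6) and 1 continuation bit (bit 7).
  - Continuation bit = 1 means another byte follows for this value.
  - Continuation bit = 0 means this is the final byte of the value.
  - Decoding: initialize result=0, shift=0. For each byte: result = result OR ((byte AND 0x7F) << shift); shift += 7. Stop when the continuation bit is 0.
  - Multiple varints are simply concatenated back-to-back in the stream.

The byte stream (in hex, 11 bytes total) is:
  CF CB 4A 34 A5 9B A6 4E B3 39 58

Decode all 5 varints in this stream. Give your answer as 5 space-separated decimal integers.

Answer: 1222095 52 164203941 7347 88

Derivation:
  byte[0]=0xCF cont=1 payload=0x4F=79: acc |= 79<<0 -> acc=79 shift=7
  byte[1]=0xCB cont=1 payload=0x4B=75: acc |= 75<<7 -> acc=9679 shift=14
  byte[2]=0x4A cont=0 payload=0x4A=74: acc |= 74<<14 -> acc=1222095 shift=21 [end]
Varint 1: bytes[0:3] = CF CB 4A -> value 1222095 (3 byte(s))
  byte[3]=0x34 cont=0 payload=0x34=52: acc |= 52<<0 -> acc=52 shift=7 [end]
Varint 2: bytes[3:4] = 34 -> value 52 (1 byte(s))
  byte[4]=0xA5 cont=1 payload=0x25=37: acc |= 37<<0 -> acc=37 shift=7
  byte[5]=0x9B cont=1 payload=0x1B=27: acc |= 27<<7 -> acc=3493 shift=14
  byte[6]=0xA6 cont=1 payload=0x26=38: acc |= 38<<14 -> acc=626085 shift=21
  byte[7]=0x4E cont=0 payload=0x4E=78: acc |= 78<<21 -> acc=164203941 shift=28 [end]
Varint 3: bytes[4:8] = A5 9B A6 4E -> value 164203941 (4 byte(s))
  byte[8]=0xB3 cont=1 payload=0x33=51: acc |= 51<<0 -> acc=51 shift=7
  byte[9]=0x39 cont=0 payload=0x39=57: acc |= 57<<7 -> acc=7347 shift=14 [end]
Varint 4: bytes[8:10] = B3 39 -> value 7347 (2 byte(s))
  byte[10]=0x58 cont=0 payload=0x58=88: acc |= 88<<0 -> acc=88 shift=7 [end]
Varint 5: bytes[10:11] = 58 -> value 88 (1 byte(s))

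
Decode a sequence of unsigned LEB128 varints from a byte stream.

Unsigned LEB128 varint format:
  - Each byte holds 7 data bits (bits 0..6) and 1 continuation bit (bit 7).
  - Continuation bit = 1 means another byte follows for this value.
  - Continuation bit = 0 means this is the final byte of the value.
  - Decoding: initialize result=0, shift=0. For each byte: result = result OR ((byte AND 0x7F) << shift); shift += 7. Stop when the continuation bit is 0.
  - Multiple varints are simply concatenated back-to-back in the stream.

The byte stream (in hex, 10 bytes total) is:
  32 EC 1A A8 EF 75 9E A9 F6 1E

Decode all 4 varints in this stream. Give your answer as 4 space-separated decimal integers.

Answer: 50 3436 1931176 64853150

Derivation:
  byte[0]=0x32 cont=0 payload=0x32=50: acc |= 50<<0 -> acc=50 shift=7 [end]
Varint 1: bytes[0:1] = 32 -> value 50 (1 byte(s))
  byte[1]=0xEC cont=1 payload=0x6C=108: acc |= 108<<0 -> acc=108 shift=7
  byte[2]=0x1A cont=0 payload=0x1A=26: acc |= 26<<7 -> acc=3436 shift=14 [end]
Varint 2: bytes[1:3] = EC 1A -> value 3436 (2 byte(s))
  byte[3]=0xA8 cont=1 payload=0x28=40: acc |= 40<<0 -> acc=40 shift=7
  byte[4]=0xEF cont=1 payload=0x6F=111: acc |= 111<<7 -> acc=14248 shift=14
  byte[5]=0x75 cont=0 payload=0x75=117: acc |= 117<<14 -> acc=1931176 shift=21 [end]
Varint 3: bytes[3:6] = A8 EF 75 -> value 1931176 (3 byte(s))
  byte[6]=0x9E cont=1 payload=0x1E=30: acc |= 30<<0 -> acc=30 shift=7
  byte[7]=0xA9 cont=1 payload=0x29=41: acc |= 41<<7 -> acc=5278 shift=14
  byte[8]=0xF6 cont=1 payload=0x76=118: acc |= 118<<14 -> acc=1938590 shift=21
  byte[9]=0x1E cont=0 payload=0x1E=30: acc |= 30<<21 -> acc=64853150 shift=28 [end]
Varint 4: bytes[6:10] = 9E A9 F6 1E -> value 64853150 (4 byte(s))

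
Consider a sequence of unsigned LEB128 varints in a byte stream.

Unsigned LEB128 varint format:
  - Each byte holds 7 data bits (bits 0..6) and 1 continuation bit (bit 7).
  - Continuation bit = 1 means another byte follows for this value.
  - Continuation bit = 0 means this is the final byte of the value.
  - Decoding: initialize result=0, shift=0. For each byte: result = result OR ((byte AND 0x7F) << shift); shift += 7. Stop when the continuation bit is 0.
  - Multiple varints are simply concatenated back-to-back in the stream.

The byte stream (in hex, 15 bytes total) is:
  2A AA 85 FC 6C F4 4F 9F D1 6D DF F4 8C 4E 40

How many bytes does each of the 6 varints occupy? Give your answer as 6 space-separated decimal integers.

Answer: 1 4 2 3 4 1

Derivation:
  byte[0]=0x2A cont=0 payload=0x2A=42: acc |= 42<<0 -> acc=42 shift=7 [end]
Varint 1: bytes[0:1] = 2A -> value 42 (1 byte(s))
  byte[1]=0xAA cont=1 payload=0x2A=42: acc |= 42<<0 -> acc=42 shift=7
  byte[2]=0x85 cont=1 payload=0x05=5: acc |= 5<<7 -> acc=682 shift=14
  byte[3]=0xFC cont=1 payload=0x7C=124: acc |= 124<<14 -> acc=2032298 shift=21
  byte[4]=0x6C cont=0 payload=0x6C=108: acc |= 108<<21 -> acc=228524714 shift=28 [end]
Varint 2: bytes[1:5] = AA 85 FC 6C -> value 228524714 (4 byte(s))
  byte[5]=0xF4 cont=1 payload=0x74=116: acc |= 116<<0 -> acc=116 shift=7
  byte[6]=0x4F cont=0 payload=0x4F=79: acc |= 79<<7 -> acc=10228 shift=14 [end]
Varint 3: bytes[5:7] = F4 4F -> value 10228 (2 byte(s))
  byte[7]=0x9F cont=1 payload=0x1F=31: acc |= 31<<0 -> acc=31 shift=7
  byte[8]=0xD1 cont=1 payload=0x51=81: acc |= 81<<7 -> acc=10399 shift=14
  byte[9]=0x6D cont=0 payload=0x6D=109: acc |= 109<<14 -> acc=1796255 shift=21 [end]
Varint 4: bytes[7:10] = 9F D1 6D -> value 1796255 (3 byte(s))
  byte[10]=0xDF cont=1 payload=0x5F=95: acc |= 95<<0 -> acc=95 shift=7
  byte[11]=0xF4 cont=1 payload=0x74=116: acc |= 116<<7 -> acc=14943 shift=14
  byte[12]=0x8C cont=1 payload=0x0C=12: acc |= 12<<14 -> acc=211551 shift=21
  byte[13]=0x4E cont=0 payload=0x4E=78: acc |= 78<<21 -> acc=163789407 shift=28 [end]
Varint 5: bytes[10:14] = DF F4 8C 4E -> value 163789407 (4 byte(s))
  byte[14]=0x40 cont=0 payload=0x40=64: acc |= 64<<0 -> acc=64 shift=7 [end]
Varint 6: bytes[14:15] = 40 -> value 64 (1 byte(s))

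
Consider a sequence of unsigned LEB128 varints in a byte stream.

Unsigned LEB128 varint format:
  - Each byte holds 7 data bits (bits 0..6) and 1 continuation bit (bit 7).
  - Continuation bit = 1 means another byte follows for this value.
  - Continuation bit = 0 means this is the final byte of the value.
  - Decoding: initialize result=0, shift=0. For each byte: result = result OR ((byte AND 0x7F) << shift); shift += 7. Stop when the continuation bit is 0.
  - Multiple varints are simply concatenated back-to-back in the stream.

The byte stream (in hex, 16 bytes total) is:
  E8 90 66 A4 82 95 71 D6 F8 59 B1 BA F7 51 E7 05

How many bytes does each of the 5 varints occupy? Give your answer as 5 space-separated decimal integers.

Answer: 3 4 3 4 2

Derivation:
  byte[0]=0xE8 cont=1 payload=0x68=104: acc |= 104<<0 -> acc=104 shift=7
  byte[1]=0x90 cont=1 payload=0x10=16: acc |= 16<<7 -> acc=2152 shift=14
  byte[2]=0x66 cont=0 payload=0x66=102: acc |= 102<<14 -> acc=1673320 shift=21 [end]
Varint 1: bytes[0:3] = E8 90 66 -> value 1673320 (3 byte(s))
  byte[3]=0xA4 cont=1 payload=0x24=36: acc |= 36<<0 -> acc=36 shift=7
  byte[4]=0x82 cont=1 payload=0x02=2: acc |= 2<<7 -> acc=292 shift=14
  byte[5]=0x95 cont=1 payload=0x15=21: acc |= 21<<14 -> acc=344356 shift=21
  byte[6]=0x71 cont=0 payload=0x71=113: acc |= 113<<21 -> acc=237322532 shift=28 [end]
Varint 2: bytes[3:7] = A4 82 95 71 -> value 237322532 (4 byte(s))
  byte[7]=0xD6 cont=1 payload=0x56=86: acc |= 86<<0 -> acc=86 shift=7
  byte[8]=0xF8 cont=1 payload=0x78=120: acc |= 120<<7 -> acc=15446 shift=14
  byte[9]=0x59 cont=0 payload=0x59=89: acc |= 89<<14 -> acc=1473622 shift=21 [end]
Varint 3: bytes[7:10] = D6 F8 59 -> value 1473622 (3 byte(s))
  byte[10]=0xB1 cont=1 payload=0x31=49: acc |= 49<<0 -> acc=49 shift=7
  byte[11]=0xBA cont=1 payload=0x3A=58: acc |= 58<<7 -> acc=7473 shift=14
  byte[12]=0xF7 cont=1 payload=0x77=119: acc |= 119<<14 -> acc=1957169 shift=21
  byte[13]=0x51 cont=0 payload=0x51=81: acc |= 81<<21 -> acc=171826481 shift=28 [end]
Varint 4: bytes[10:14] = B1 BA F7 51 -> value 171826481 (4 byte(s))
  byte[14]=0xE7 cont=1 payload=0x67=103: acc |= 103<<0 -> acc=103 shift=7
  byte[15]=0x05 cont=0 payload=0x05=5: acc |= 5<<7 -> acc=743 shift=14 [end]
Varint 5: bytes[14:16] = E7 05 -> value 743 (2 byte(s))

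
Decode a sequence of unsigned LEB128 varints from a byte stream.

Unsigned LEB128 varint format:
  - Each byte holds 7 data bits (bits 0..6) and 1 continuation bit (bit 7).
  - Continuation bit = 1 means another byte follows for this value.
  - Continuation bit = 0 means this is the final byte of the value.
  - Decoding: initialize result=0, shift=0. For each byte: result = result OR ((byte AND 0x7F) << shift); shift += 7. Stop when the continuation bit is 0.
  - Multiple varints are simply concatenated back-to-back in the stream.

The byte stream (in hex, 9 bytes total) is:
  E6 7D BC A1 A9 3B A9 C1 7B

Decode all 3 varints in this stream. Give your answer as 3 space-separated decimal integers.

Answer: 16102 124407996 2023593

Derivation:
  byte[0]=0xE6 cont=1 payload=0x66=102: acc |= 102<<0 -> acc=102 shift=7
  byte[1]=0x7D cont=0 payload=0x7D=125: acc |= 125<<7 -> acc=16102 shift=14 [end]
Varint 1: bytes[0:2] = E6 7D -> value 16102 (2 byte(s))
  byte[2]=0xBC cont=1 payload=0x3C=60: acc |= 60<<0 -> acc=60 shift=7
  byte[3]=0xA1 cont=1 payload=0x21=33: acc |= 33<<7 -> acc=4284 shift=14
  byte[4]=0xA9 cont=1 payload=0x29=41: acc |= 41<<14 -> acc=676028 shift=21
  byte[5]=0x3B cont=0 payload=0x3B=59: acc |= 59<<21 -> acc=124407996 shift=28 [end]
Varint 2: bytes[2:6] = BC A1 A9 3B -> value 124407996 (4 byte(s))
  byte[6]=0xA9 cont=1 payload=0x29=41: acc |= 41<<0 -> acc=41 shift=7
  byte[7]=0xC1 cont=1 payload=0x41=65: acc |= 65<<7 -> acc=8361 shift=14
  byte[8]=0x7B cont=0 payload=0x7B=123: acc |= 123<<14 -> acc=2023593 shift=21 [end]
Varint 3: bytes[6:9] = A9 C1 7B -> value 2023593 (3 byte(s))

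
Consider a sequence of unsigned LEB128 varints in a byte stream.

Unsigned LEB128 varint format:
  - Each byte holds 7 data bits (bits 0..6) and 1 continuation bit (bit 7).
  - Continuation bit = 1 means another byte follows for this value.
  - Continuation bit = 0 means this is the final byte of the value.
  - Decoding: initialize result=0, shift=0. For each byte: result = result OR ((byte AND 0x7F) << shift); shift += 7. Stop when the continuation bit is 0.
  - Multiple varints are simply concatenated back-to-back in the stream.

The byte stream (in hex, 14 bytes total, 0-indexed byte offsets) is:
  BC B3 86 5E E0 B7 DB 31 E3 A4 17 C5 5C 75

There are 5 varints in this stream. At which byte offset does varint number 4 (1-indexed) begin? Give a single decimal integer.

Answer: 11

Derivation:
  byte[0]=0xBC cont=1 payload=0x3C=60: acc |= 60<<0 -> acc=60 shift=7
  byte[1]=0xB3 cont=1 payload=0x33=51: acc |= 51<<7 -> acc=6588 shift=14
  byte[2]=0x86 cont=1 payload=0x06=6: acc |= 6<<14 -> acc=104892 shift=21
  byte[3]=0x5E cont=0 payload=0x5E=94: acc |= 94<<21 -> acc=197237180 shift=28 [end]
Varint 1: bytes[0:4] = BC B3 86 5E -> value 197237180 (4 byte(s))
  byte[4]=0xE0 cont=1 payload=0x60=96: acc |= 96<<0 -> acc=96 shift=7
  byte[5]=0xB7 cont=1 payload=0x37=55: acc |= 55<<7 -> acc=7136 shift=14
  byte[6]=0xDB cont=1 payload=0x5B=91: acc |= 91<<14 -> acc=1498080 shift=21
  byte[7]=0x31 cont=0 payload=0x31=49: acc |= 49<<21 -> acc=104258528 shift=28 [end]
Varint 2: bytes[4:8] = E0 B7 DB 31 -> value 104258528 (4 byte(s))
  byte[8]=0xE3 cont=1 payload=0x63=99: acc |= 99<<0 -> acc=99 shift=7
  byte[9]=0xA4 cont=1 payload=0x24=36: acc |= 36<<7 -> acc=4707 shift=14
  byte[10]=0x17 cont=0 payload=0x17=23: acc |= 23<<14 -> acc=381539 shift=21 [end]
Varint 3: bytes[8:11] = E3 A4 17 -> value 381539 (3 byte(s))
  byte[11]=0xC5 cont=1 payload=0x45=69: acc |= 69<<0 -> acc=69 shift=7
  byte[12]=0x5C cont=0 payload=0x5C=92: acc |= 92<<7 -> acc=11845 shift=14 [end]
Varint 4: bytes[11:13] = C5 5C -> value 11845 (2 byte(s))
  byte[13]=0x75 cont=0 payload=0x75=117: acc |= 117<<0 -> acc=117 shift=7 [end]
Varint 5: bytes[13:14] = 75 -> value 117 (1 byte(s))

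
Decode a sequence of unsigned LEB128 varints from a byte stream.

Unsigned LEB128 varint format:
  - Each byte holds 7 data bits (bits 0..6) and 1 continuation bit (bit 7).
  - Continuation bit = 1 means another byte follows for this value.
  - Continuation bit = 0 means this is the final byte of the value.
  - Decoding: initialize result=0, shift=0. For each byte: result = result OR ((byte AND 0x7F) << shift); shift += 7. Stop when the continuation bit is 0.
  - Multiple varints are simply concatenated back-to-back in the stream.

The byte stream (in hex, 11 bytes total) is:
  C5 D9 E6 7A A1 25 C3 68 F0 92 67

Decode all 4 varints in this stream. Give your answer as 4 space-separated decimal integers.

Answer: 257535173 4769 13379 1689968

Derivation:
  byte[0]=0xC5 cont=1 payload=0x45=69: acc |= 69<<0 -> acc=69 shift=7
  byte[1]=0xD9 cont=1 payload=0x59=89: acc |= 89<<7 -> acc=11461 shift=14
  byte[2]=0xE6 cont=1 payload=0x66=102: acc |= 102<<14 -> acc=1682629 shift=21
  byte[3]=0x7A cont=0 payload=0x7A=122: acc |= 122<<21 -> acc=257535173 shift=28 [end]
Varint 1: bytes[0:4] = C5 D9 E6 7A -> value 257535173 (4 byte(s))
  byte[4]=0xA1 cont=1 payload=0x21=33: acc |= 33<<0 -> acc=33 shift=7
  byte[5]=0x25 cont=0 payload=0x25=37: acc |= 37<<7 -> acc=4769 shift=14 [end]
Varint 2: bytes[4:6] = A1 25 -> value 4769 (2 byte(s))
  byte[6]=0xC3 cont=1 payload=0x43=67: acc |= 67<<0 -> acc=67 shift=7
  byte[7]=0x68 cont=0 payload=0x68=104: acc |= 104<<7 -> acc=13379 shift=14 [end]
Varint 3: bytes[6:8] = C3 68 -> value 13379 (2 byte(s))
  byte[8]=0xF0 cont=1 payload=0x70=112: acc |= 112<<0 -> acc=112 shift=7
  byte[9]=0x92 cont=1 payload=0x12=18: acc |= 18<<7 -> acc=2416 shift=14
  byte[10]=0x67 cont=0 payload=0x67=103: acc |= 103<<14 -> acc=1689968 shift=21 [end]
Varint 4: bytes[8:11] = F0 92 67 -> value 1689968 (3 byte(s))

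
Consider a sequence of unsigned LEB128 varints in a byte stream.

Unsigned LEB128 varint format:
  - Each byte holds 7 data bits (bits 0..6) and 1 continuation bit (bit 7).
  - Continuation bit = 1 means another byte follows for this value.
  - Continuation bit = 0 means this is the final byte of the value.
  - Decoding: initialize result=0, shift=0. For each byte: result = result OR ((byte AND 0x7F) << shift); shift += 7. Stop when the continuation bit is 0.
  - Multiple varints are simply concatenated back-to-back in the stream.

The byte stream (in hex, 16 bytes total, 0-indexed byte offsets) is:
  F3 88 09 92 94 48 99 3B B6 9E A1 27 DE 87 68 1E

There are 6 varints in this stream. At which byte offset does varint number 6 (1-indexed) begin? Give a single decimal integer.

  byte[0]=0xF3 cont=1 payload=0x73=115: acc |= 115<<0 -> acc=115 shift=7
  byte[1]=0x88 cont=1 payload=0x08=8: acc |= 8<<7 -> acc=1139 shift=14
  byte[2]=0x09 cont=0 payload=0x09=9: acc |= 9<<14 -> acc=148595 shift=21 [end]
Varint 1: bytes[0:3] = F3 88 09 -> value 148595 (3 byte(s))
  byte[3]=0x92 cont=1 payload=0x12=18: acc |= 18<<0 -> acc=18 shift=7
  byte[4]=0x94 cont=1 payload=0x14=20: acc |= 20<<7 -> acc=2578 shift=14
  byte[5]=0x48 cont=0 payload=0x48=72: acc |= 72<<14 -> acc=1182226 shift=21 [end]
Varint 2: bytes[3:6] = 92 94 48 -> value 1182226 (3 byte(s))
  byte[6]=0x99 cont=1 payload=0x19=25: acc |= 25<<0 -> acc=25 shift=7
  byte[7]=0x3B cont=0 payload=0x3B=59: acc |= 59<<7 -> acc=7577 shift=14 [end]
Varint 3: bytes[6:8] = 99 3B -> value 7577 (2 byte(s))
  byte[8]=0xB6 cont=1 payload=0x36=54: acc |= 54<<0 -> acc=54 shift=7
  byte[9]=0x9E cont=1 payload=0x1E=30: acc |= 30<<7 -> acc=3894 shift=14
  byte[10]=0xA1 cont=1 payload=0x21=33: acc |= 33<<14 -> acc=544566 shift=21
  byte[11]=0x27 cont=0 payload=0x27=39: acc |= 39<<21 -> acc=82333494 shift=28 [end]
Varint 4: bytes[8:12] = B6 9E A1 27 -> value 82333494 (4 byte(s))
  byte[12]=0xDE cont=1 payload=0x5E=94: acc |= 94<<0 -> acc=94 shift=7
  byte[13]=0x87 cont=1 payload=0x07=7: acc |= 7<<7 -> acc=990 shift=14
  byte[14]=0x68 cont=0 payload=0x68=104: acc |= 104<<14 -> acc=1704926 shift=21 [end]
Varint 5: bytes[12:15] = DE 87 68 -> value 1704926 (3 byte(s))
  byte[15]=0x1E cont=0 payload=0x1E=30: acc |= 30<<0 -> acc=30 shift=7 [end]
Varint 6: bytes[15:16] = 1E -> value 30 (1 byte(s))

Answer: 15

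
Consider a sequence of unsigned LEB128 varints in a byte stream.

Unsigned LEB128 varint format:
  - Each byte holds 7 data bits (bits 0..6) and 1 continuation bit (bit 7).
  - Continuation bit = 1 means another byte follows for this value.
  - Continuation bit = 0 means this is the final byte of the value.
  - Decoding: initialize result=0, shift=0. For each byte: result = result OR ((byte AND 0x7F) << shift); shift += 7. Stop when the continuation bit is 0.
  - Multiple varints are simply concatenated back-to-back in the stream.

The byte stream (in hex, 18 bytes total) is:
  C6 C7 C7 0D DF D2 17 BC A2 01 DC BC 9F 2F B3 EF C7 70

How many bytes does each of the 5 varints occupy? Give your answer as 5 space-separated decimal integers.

Answer: 4 3 3 4 4

Derivation:
  byte[0]=0xC6 cont=1 payload=0x46=70: acc |= 70<<0 -> acc=70 shift=7
  byte[1]=0xC7 cont=1 payload=0x47=71: acc |= 71<<7 -> acc=9158 shift=14
  byte[2]=0xC7 cont=1 payload=0x47=71: acc |= 71<<14 -> acc=1172422 shift=21
  byte[3]=0x0D cont=0 payload=0x0D=13: acc |= 13<<21 -> acc=28435398 shift=28 [end]
Varint 1: bytes[0:4] = C6 C7 C7 0D -> value 28435398 (4 byte(s))
  byte[4]=0xDF cont=1 payload=0x5F=95: acc |= 95<<0 -> acc=95 shift=7
  byte[5]=0xD2 cont=1 payload=0x52=82: acc |= 82<<7 -> acc=10591 shift=14
  byte[6]=0x17 cont=0 payload=0x17=23: acc |= 23<<14 -> acc=387423 shift=21 [end]
Varint 2: bytes[4:7] = DF D2 17 -> value 387423 (3 byte(s))
  byte[7]=0xBC cont=1 payload=0x3C=60: acc |= 60<<0 -> acc=60 shift=7
  byte[8]=0xA2 cont=1 payload=0x22=34: acc |= 34<<7 -> acc=4412 shift=14
  byte[9]=0x01 cont=0 payload=0x01=1: acc |= 1<<14 -> acc=20796 shift=21 [end]
Varint 3: bytes[7:10] = BC A2 01 -> value 20796 (3 byte(s))
  byte[10]=0xDC cont=1 payload=0x5C=92: acc |= 92<<0 -> acc=92 shift=7
  byte[11]=0xBC cont=1 payload=0x3C=60: acc |= 60<<7 -> acc=7772 shift=14
  byte[12]=0x9F cont=1 payload=0x1F=31: acc |= 31<<14 -> acc=515676 shift=21
  byte[13]=0x2F cont=0 payload=0x2F=47: acc |= 47<<21 -> acc=99081820 shift=28 [end]
Varint 4: bytes[10:14] = DC BC 9F 2F -> value 99081820 (4 byte(s))
  byte[14]=0xB3 cont=1 payload=0x33=51: acc |= 51<<0 -> acc=51 shift=7
  byte[15]=0xEF cont=1 payload=0x6F=111: acc |= 111<<7 -> acc=14259 shift=14
  byte[16]=0xC7 cont=1 payload=0x47=71: acc |= 71<<14 -> acc=1177523 shift=21
  byte[17]=0x70 cont=0 payload=0x70=112: acc |= 112<<21 -> acc=236058547 shift=28 [end]
Varint 5: bytes[14:18] = B3 EF C7 70 -> value 236058547 (4 byte(s))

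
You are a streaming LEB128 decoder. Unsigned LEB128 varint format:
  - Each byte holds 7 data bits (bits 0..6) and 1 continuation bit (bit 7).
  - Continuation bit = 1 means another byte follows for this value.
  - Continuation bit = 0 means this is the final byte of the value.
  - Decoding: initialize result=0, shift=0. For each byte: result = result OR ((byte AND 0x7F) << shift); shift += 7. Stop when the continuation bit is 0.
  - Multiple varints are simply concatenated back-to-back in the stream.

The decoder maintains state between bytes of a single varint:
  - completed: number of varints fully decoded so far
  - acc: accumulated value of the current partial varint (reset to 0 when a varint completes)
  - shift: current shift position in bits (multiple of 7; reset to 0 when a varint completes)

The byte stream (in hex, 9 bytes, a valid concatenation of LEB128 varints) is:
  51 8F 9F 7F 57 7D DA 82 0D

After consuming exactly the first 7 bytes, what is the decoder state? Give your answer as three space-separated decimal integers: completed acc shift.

Answer: 4 90 7

Derivation:
byte[0]=0x51 cont=0 payload=0x51: varint #1 complete (value=81); reset -> completed=1 acc=0 shift=0
byte[1]=0x8F cont=1 payload=0x0F: acc |= 15<<0 -> completed=1 acc=15 shift=7
byte[2]=0x9F cont=1 payload=0x1F: acc |= 31<<7 -> completed=1 acc=3983 shift=14
byte[3]=0x7F cont=0 payload=0x7F: varint #2 complete (value=2084751); reset -> completed=2 acc=0 shift=0
byte[4]=0x57 cont=0 payload=0x57: varint #3 complete (value=87); reset -> completed=3 acc=0 shift=0
byte[5]=0x7D cont=0 payload=0x7D: varint #4 complete (value=125); reset -> completed=4 acc=0 shift=0
byte[6]=0xDA cont=1 payload=0x5A: acc |= 90<<0 -> completed=4 acc=90 shift=7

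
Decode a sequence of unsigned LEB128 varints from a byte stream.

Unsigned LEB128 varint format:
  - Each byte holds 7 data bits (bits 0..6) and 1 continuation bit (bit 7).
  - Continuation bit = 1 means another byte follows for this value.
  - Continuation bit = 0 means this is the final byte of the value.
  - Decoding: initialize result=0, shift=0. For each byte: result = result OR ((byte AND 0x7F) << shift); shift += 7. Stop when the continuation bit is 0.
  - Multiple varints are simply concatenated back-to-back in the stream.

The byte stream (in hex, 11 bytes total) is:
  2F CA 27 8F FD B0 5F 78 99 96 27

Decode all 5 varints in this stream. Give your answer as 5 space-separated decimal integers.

  byte[0]=0x2F cont=0 payload=0x2F=47: acc |= 47<<0 -> acc=47 shift=7 [end]
Varint 1: bytes[0:1] = 2F -> value 47 (1 byte(s))
  byte[1]=0xCA cont=1 payload=0x4A=74: acc |= 74<<0 -> acc=74 shift=7
  byte[2]=0x27 cont=0 payload=0x27=39: acc |= 39<<7 -> acc=5066 shift=14 [end]
Varint 2: bytes[1:3] = CA 27 -> value 5066 (2 byte(s))
  byte[3]=0x8F cont=1 payload=0x0F=15: acc |= 15<<0 -> acc=15 shift=7
  byte[4]=0xFD cont=1 payload=0x7D=125: acc |= 125<<7 -> acc=16015 shift=14
  byte[5]=0xB0 cont=1 payload=0x30=48: acc |= 48<<14 -> acc=802447 shift=21
  byte[6]=0x5F cont=0 payload=0x5F=95: acc |= 95<<21 -> acc=200031887 shift=28 [end]
Varint 3: bytes[3:7] = 8F FD B0 5F -> value 200031887 (4 byte(s))
  byte[7]=0x78 cont=0 payload=0x78=120: acc |= 120<<0 -> acc=120 shift=7 [end]
Varint 4: bytes[7:8] = 78 -> value 120 (1 byte(s))
  byte[8]=0x99 cont=1 payload=0x19=25: acc |= 25<<0 -> acc=25 shift=7
  byte[9]=0x96 cont=1 payload=0x16=22: acc |= 22<<7 -> acc=2841 shift=14
  byte[10]=0x27 cont=0 payload=0x27=39: acc |= 39<<14 -> acc=641817 shift=21 [end]
Varint 5: bytes[8:11] = 99 96 27 -> value 641817 (3 byte(s))

Answer: 47 5066 200031887 120 641817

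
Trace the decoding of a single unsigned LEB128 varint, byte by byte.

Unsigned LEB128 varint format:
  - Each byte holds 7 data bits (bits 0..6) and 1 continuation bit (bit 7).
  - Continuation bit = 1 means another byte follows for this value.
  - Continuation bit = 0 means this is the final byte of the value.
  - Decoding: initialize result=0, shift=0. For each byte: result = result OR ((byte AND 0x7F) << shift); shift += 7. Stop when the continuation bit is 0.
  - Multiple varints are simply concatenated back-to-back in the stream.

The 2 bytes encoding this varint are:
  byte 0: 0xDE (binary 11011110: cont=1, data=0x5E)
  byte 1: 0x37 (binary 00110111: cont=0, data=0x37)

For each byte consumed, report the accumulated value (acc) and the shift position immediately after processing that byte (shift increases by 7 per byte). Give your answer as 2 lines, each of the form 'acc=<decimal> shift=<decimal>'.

byte 0=0xDE: payload=0x5E=94, contrib = 94<<0 = 94; acc -> 94, shift -> 7
byte 1=0x37: payload=0x37=55, contrib = 55<<7 = 7040; acc -> 7134, shift -> 14

Answer: acc=94 shift=7
acc=7134 shift=14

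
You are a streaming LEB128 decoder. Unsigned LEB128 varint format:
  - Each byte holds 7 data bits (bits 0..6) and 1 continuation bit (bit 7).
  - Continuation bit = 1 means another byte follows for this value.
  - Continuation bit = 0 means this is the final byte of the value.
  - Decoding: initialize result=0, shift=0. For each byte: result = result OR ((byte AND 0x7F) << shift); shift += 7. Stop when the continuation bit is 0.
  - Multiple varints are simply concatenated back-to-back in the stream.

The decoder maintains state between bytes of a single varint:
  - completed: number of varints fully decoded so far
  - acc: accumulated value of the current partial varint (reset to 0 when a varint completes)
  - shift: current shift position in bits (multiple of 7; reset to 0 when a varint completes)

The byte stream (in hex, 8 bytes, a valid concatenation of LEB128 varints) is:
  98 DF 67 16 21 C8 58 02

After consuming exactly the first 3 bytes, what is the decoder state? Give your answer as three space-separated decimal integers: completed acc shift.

byte[0]=0x98 cont=1 payload=0x18: acc |= 24<<0 -> completed=0 acc=24 shift=7
byte[1]=0xDF cont=1 payload=0x5F: acc |= 95<<7 -> completed=0 acc=12184 shift=14
byte[2]=0x67 cont=0 payload=0x67: varint #1 complete (value=1699736); reset -> completed=1 acc=0 shift=0

Answer: 1 0 0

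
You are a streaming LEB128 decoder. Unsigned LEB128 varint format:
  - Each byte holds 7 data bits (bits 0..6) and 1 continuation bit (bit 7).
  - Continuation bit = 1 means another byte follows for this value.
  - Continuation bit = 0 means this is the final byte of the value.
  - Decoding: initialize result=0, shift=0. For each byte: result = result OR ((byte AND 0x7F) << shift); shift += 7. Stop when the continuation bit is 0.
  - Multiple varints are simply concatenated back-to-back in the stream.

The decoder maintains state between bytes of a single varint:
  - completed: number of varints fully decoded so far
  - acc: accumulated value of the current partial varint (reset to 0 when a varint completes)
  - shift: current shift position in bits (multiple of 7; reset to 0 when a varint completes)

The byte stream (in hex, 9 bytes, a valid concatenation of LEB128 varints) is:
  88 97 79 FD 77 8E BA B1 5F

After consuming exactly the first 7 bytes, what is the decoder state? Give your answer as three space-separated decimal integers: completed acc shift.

Answer: 2 7438 14

Derivation:
byte[0]=0x88 cont=1 payload=0x08: acc |= 8<<0 -> completed=0 acc=8 shift=7
byte[1]=0x97 cont=1 payload=0x17: acc |= 23<<7 -> completed=0 acc=2952 shift=14
byte[2]=0x79 cont=0 payload=0x79: varint #1 complete (value=1985416); reset -> completed=1 acc=0 shift=0
byte[3]=0xFD cont=1 payload=0x7D: acc |= 125<<0 -> completed=1 acc=125 shift=7
byte[4]=0x77 cont=0 payload=0x77: varint #2 complete (value=15357); reset -> completed=2 acc=0 shift=0
byte[5]=0x8E cont=1 payload=0x0E: acc |= 14<<0 -> completed=2 acc=14 shift=7
byte[6]=0xBA cont=1 payload=0x3A: acc |= 58<<7 -> completed=2 acc=7438 shift=14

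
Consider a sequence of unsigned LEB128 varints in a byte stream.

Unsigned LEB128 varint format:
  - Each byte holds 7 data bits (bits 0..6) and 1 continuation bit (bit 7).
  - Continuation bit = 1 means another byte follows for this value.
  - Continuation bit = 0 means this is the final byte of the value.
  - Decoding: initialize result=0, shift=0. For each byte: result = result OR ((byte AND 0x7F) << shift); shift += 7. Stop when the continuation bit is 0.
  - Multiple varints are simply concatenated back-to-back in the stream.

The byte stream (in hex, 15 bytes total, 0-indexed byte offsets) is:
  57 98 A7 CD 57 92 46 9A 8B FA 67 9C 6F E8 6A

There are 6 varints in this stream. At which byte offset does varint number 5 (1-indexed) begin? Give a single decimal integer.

Answer: 11

Derivation:
  byte[0]=0x57 cont=0 payload=0x57=87: acc |= 87<<0 -> acc=87 shift=7 [end]
Varint 1: bytes[0:1] = 57 -> value 87 (1 byte(s))
  byte[1]=0x98 cont=1 payload=0x18=24: acc |= 24<<0 -> acc=24 shift=7
  byte[2]=0xA7 cont=1 payload=0x27=39: acc |= 39<<7 -> acc=5016 shift=14
  byte[3]=0xCD cont=1 payload=0x4D=77: acc |= 77<<14 -> acc=1266584 shift=21
  byte[4]=0x57 cont=0 payload=0x57=87: acc |= 87<<21 -> acc=183718808 shift=28 [end]
Varint 2: bytes[1:5] = 98 A7 CD 57 -> value 183718808 (4 byte(s))
  byte[5]=0x92 cont=1 payload=0x12=18: acc |= 18<<0 -> acc=18 shift=7
  byte[6]=0x46 cont=0 payload=0x46=70: acc |= 70<<7 -> acc=8978 shift=14 [end]
Varint 3: bytes[5:7] = 92 46 -> value 8978 (2 byte(s))
  byte[7]=0x9A cont=1 payload=0x1A=26: acc |= 26<<0 -> acc=26 shift=7
  byte[8]=0x8B cont=1 payload=0x0B=11: acc |= 11<<7 -> acc=1434 shift=14
  byte[9]=0xFA cont=1 payload=0x7A=122: acc |= 122<<14 -> acc=2000282 shift=21
  byte[10]=0x67 cont=0 payload=0x67=103: acc |= 103<<21 -> acc=218006938 shift=28 [end]
Varint 4: bytes[7:11] = 9A 8B FA 67 -> value 218006938 (4 byte(s))
  byte[11]=0x9C cont=1 payload=0x1C=28: acc |= 28<<0 -> acc=28 shift=7
  byte[12]=0x6F cont=0 payload=0x6F=111: acc |= 111<<7 -> acc=14236 shift=14 [end]
Varint 5: bytes[11:13] = 9C 6F -> value 14236 (2 byte(s))
  byte[13]=0xE8 cont=1 payload=0x68=104: acc |= 104<<0 -> acc=104 shift=7
  byte[14]=0x6A cont=0 payload=0x6A=106: acc |= 106<<7 -> acc=13672 shift=14 [end]
Varint 6: bytes[13:15] = E8 6A -> value 13672 (2 byte(s))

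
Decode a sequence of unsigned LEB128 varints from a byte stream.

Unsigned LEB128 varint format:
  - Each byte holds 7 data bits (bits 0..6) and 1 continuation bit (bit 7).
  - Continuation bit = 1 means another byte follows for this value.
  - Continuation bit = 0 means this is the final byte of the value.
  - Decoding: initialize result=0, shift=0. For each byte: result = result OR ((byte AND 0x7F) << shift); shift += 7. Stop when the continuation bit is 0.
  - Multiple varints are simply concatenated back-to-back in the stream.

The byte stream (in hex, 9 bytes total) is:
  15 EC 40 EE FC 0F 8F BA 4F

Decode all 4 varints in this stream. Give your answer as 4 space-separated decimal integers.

  byte[0]=0x15 cont=0 payload=0x15=21: acc |= 21<<0 -> acc=21 shift=7 [end]
Varint 1: bytes[0:1] = 15 -> value 21 (1 byte(s))
  byte[1]=0xEC cont=1 payload=0x6C=108: acc |= 108<<0 -> acc=108 shift=7
  byte[2]=0x40 cont=0 payload=0x40=64: acc |= 64<<7 -> acc=8300 shift=14 [end]
Varint 2: bytes[1:3] = EC 40 -> value 8300 (2 byte(s))
  byte[3]=0xEE cont=1 payload=0x6E=110: acc |= 110<<0 -> acc=110 shift=7
  byte[4]=0xFC cont=1 payload=0x7C=124: acc |= 124<<7 -> acc=15982 shift=14
  byte[5]=0x0F cont=0 payload=0x0F=15: acc |= 15<<14 -> acc=261742 shift=21 [end]
Varint 3: bytes[3:6] = EE FC 0F -> value 261742 (3 byte(s))
  byte[6]=0x8F cont=1 payload=0x0F=15: acc |= 15<<0 -> acc=15 shift=7
  byte[7]=0xBA cont=1 payload=0x3A=58: acc |= 58<<7 -> acc=7439 shift=14
  byte[8]=0x4F cont=0 payload=0x4F=79: acc |= 79<<14 -> acc=1301775 shift=21 [end]
Varint 4: bytes[6:9] = 8F BA 4F -> value 1301775 (3 byte(s))

Answer: 21 8300 261742 1301775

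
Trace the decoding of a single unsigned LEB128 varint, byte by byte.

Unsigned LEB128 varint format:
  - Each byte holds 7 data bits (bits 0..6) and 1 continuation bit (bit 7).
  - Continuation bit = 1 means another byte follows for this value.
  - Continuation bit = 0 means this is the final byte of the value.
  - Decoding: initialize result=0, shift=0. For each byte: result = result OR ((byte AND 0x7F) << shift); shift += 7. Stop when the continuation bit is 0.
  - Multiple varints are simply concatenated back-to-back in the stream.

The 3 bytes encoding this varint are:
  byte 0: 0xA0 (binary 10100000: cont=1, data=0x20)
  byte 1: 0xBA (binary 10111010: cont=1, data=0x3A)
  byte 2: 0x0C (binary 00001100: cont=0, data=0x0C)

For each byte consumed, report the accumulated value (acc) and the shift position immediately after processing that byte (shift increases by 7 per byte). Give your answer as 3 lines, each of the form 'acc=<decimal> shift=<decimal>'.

Answer: acc=32 shift=7
acc=7456 shift=14
acc=204064 shift=21

Derivation:
byte 0=0xA0: payload=0x20=32, contrib = 32<<0 = 32; acc -> 32, shift -> 7
byte 1=0xBA: payload=0x3A=58, contrib = 58<<7 = 7424; acc -> 7456, shift -> 14
byte 2=0x0C: payload=0x0C=12, contrib = 12<<14 = 196608; acc -> 204064, shift -> 21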